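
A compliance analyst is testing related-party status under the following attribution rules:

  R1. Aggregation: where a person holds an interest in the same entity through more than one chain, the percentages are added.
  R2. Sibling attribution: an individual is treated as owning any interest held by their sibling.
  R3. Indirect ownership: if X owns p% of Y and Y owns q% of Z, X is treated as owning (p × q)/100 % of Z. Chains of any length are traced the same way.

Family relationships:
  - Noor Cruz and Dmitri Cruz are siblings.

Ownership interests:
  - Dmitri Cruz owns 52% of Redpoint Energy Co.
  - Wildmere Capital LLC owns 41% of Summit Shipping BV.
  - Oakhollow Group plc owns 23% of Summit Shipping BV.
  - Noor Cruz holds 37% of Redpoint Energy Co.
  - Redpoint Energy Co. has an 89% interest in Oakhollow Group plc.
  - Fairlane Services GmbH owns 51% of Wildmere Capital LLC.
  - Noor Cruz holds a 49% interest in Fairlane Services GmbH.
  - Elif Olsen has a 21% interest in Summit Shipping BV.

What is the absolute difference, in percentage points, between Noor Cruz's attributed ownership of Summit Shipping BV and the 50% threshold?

By sibling attribution (R2), Noor Cruz is treated as also owning Dmitri Cruz's interest in Redpoint Energy Co, giving 37% + 52% = 89%.
Chain via Fairlane Services GmbH → Wildmere Capital LLC (R3): 49% × 51% × 41% = 10.2459% of Summit Shipping BV.
Chain via Redpoint Energy Co. → Oakhollow Group plc (R3): 89% × 89% × 23% = 18.2183% of Summit Shipping BV.
Aggregating (R1): 10.2459% + 18.2183% = 28.4642%.
28.4642% falls short of the 50% threshold by 21.5358 percentage points.

21.5358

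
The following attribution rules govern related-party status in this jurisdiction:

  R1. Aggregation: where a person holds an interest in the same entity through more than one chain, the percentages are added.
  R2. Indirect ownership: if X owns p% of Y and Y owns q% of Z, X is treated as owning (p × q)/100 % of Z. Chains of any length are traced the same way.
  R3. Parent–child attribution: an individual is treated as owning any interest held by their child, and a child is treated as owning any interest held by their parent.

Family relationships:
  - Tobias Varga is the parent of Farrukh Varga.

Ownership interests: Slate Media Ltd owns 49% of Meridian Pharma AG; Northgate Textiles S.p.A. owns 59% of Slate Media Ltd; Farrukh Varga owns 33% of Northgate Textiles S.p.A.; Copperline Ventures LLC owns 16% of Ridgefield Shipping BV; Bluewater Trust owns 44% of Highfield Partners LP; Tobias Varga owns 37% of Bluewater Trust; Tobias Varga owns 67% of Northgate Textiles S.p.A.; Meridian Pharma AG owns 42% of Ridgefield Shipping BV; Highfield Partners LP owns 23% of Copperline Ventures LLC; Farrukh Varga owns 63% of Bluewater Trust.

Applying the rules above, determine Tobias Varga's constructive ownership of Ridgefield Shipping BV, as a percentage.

By parent–child attribution (R3), Tobias Varga is treated as also owning Farrukh Varga's interest in Bluewater Trust, giving 37% + 63% = 100%.
By parent–child attribution (R3), Tobias Varga is treated as also owning Farrukh Varga's interest in Northgate Textiles S.p.A, giving 67% + 33% = 100%.
Chain via Bluewater Trust → Highfield Partners LP → Copperline Ventures LLC (R2): 100% × 44% × 23% × 16% = 1.6192% of Ridgefield Shipping BV.
Chain via Northgate Textiles S.p.A. → Slate Media Ltd → Meridian Pharma AG (R2): 100% × 59% × 49% × 42% = 12.1422% of Ridgefield Shipping BV.
Aggregating (R1): 1.6192% + 12.1422% = 13.7614%.

13.7614%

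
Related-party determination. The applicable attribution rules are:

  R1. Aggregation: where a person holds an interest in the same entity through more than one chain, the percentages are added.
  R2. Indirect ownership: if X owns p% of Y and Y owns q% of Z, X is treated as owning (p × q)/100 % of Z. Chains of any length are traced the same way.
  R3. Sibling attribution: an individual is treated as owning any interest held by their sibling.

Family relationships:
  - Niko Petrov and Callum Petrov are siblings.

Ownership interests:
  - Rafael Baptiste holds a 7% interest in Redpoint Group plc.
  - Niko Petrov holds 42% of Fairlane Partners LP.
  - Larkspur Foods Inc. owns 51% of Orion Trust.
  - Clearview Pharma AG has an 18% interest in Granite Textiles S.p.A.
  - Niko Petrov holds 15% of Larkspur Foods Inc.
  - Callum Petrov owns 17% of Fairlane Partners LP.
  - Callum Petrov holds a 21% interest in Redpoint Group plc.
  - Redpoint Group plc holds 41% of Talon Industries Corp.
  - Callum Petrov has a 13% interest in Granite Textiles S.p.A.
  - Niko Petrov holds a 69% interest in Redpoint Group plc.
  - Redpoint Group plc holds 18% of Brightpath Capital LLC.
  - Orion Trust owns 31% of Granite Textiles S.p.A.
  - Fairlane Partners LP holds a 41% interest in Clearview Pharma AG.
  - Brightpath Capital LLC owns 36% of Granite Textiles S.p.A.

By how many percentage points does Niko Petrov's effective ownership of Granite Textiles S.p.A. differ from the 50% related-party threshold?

By sibling attribution (R3), Niko Petrov is treated as also owning Callum Petrov's interest in Fairlane Partners LP, giving 42% + 17% = 59%.
By sibling attribution (R3), Niko Petrov is treated as also owning Callum Petrov's interest in Redpoint Group plc, giving 69% + 21% = 90%.
By sibling attribution (R3), Niko Petrov is treated as owning Callum Petrov's 13% interest in Granite Textiles S.p.A.
Chain via Fairlane Partners LP → Clearview Pharma AG (R2): 59% × 41% × 18% = 4.3542% of Granite Textiles S.p.A.
Chain via Larkspur Foods Inc. → Orion Trust (R2): 15% × 51% × 31% = 2.3715% of Granite Textiles S.p.A.
Chain via Redpoint Group plc → Brightpath Capital LLC (R2): 90% × 18% × 36% = 5.832% of Granite Textiles S.p.A.
Direct interest in Granite Textiles S.p.A: 13%.
Aggregating (R1): 4.3542% + 2.3715% + 5.832% + 13% = 25.5577%.
25.5577% falls short of the 50% threshold by 24.4423 percentage points.

24.4423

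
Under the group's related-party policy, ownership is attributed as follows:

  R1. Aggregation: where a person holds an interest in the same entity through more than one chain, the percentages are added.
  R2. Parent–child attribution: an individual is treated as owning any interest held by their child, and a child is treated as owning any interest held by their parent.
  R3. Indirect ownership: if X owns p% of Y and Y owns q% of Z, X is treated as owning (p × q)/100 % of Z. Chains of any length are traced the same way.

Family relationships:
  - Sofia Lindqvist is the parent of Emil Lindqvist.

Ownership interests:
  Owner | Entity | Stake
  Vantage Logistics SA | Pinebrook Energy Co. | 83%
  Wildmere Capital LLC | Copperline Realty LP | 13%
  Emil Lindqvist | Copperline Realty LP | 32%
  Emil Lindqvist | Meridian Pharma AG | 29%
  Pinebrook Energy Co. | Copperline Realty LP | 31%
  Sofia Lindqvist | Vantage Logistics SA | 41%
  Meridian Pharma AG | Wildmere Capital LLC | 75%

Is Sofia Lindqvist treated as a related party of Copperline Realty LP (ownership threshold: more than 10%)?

By parent–child attribution (R2), Sofia Lindqvist is treated as owning Emil Lindqvist's 29% interest in Meridian Pharma AG.
By parent–child attribution (R2), Sofia Lindqvist is treated as owning Emil Lindqvist's 32% interest in Copperline Realty LP.
Chain via Vantage Logistics SA → Pinebrook Energy Co. (R3): 41% × 83% × 31% = 10.5493% of Copperline Realty LP.
Chain via Meridian Pharma AG → Wildmere Capital LLC (R3): 29% × 75% × 13% = 2.8275% of Copperline Realty LP.
Direct interest in Copperline Realty LP: 32%.
Aggregating (R1): 10.5493% + 2.8275% + 32% = 45.3768%.
45.3768% exceeds the 10% threshold, so Sofia is a related party to Copperline Realty LP.

Yes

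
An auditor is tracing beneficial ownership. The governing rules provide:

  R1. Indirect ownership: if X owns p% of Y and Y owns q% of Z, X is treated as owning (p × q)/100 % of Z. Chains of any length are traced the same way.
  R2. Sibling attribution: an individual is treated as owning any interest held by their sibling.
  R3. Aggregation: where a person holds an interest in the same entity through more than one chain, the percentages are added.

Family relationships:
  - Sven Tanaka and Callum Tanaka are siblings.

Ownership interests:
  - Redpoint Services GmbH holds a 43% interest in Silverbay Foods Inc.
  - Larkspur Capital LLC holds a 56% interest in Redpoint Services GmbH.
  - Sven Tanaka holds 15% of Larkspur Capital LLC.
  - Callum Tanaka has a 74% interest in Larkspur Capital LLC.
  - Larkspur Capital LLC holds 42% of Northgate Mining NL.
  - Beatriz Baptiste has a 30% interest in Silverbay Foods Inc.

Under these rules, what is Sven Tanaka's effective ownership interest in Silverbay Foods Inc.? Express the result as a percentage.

21.4312%

By sibling attribution (R2), Sven Tanaka is treated as also owning Callum Tanaka's interest in Larkspur Capital LLC, giving 15% + 74% = 89%.
Chain via Larkspur Capital LLC → Redpoint Services GmbH (R1): 89% × 56% × 43% = 21.4312% of Silverbay Foods Inc.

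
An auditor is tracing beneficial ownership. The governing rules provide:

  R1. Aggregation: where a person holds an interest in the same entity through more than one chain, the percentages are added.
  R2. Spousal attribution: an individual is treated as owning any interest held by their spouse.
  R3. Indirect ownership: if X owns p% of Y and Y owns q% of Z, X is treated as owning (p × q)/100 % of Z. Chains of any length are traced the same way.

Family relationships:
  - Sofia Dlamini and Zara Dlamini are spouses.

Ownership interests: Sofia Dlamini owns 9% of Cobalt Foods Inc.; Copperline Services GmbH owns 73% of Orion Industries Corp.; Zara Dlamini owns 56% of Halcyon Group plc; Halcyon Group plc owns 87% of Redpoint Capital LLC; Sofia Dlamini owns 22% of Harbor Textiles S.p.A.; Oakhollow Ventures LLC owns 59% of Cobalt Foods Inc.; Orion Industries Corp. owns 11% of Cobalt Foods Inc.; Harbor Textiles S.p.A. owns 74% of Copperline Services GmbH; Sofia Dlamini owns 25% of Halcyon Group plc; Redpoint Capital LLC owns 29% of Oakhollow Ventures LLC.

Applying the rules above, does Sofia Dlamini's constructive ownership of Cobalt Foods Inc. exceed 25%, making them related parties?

No

By spousal attribution (R2), Sofia Dlamini is treated as also owning Zara Dlamini's interest in Halcyon Group plc, giving 25% + 56% = 81%.
Chain via Halcyon Group plc → Redpoint Capital LLC → Oakhollow Ventures LLC (R3): 81% × 87% × 29% × 59% = 12.057417% of Cobalt Foods Inc.
Chain via Harbor Textiles S.p.A. → Copperline Services GmbH → Orion Industries Corp. (R3): 22% × 74% × 73% × 11% = 1.307284% of Cobalt Foods Inc.
Direct interest in Cobalt Foods Inc: 9%.
Aggregating (R1): 12.057417% + 1.307284% + 9% = 22.364701%.
22.364701% does not exceed the 25% threshold, so Sofia is not a related party to Cobalt Foods Inc.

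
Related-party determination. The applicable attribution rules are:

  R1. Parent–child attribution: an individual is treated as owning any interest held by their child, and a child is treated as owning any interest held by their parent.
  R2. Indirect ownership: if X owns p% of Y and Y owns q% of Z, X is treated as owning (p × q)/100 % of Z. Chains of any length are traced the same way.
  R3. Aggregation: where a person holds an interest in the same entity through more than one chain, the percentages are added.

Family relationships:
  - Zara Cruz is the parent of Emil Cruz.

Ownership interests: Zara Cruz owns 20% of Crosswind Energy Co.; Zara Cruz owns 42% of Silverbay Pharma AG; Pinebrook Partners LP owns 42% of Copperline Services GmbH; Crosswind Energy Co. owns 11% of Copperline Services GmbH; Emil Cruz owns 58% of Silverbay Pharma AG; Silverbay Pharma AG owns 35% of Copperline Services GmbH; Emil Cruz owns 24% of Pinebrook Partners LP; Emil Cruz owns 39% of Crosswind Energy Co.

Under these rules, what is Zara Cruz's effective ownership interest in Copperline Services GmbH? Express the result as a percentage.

By parent–child attribution (R1), Zara Cruz is treated as also owning Emil Cruz's interest in Silverbay Pharma AG, giving 42% + 58% = 100%.
By parent–child attribution (R1), Zara Cruz is treated as also owning Emil Cruz's interest in Crosswind Energy Co, giving 20% + 39% = 59%.
By parent–child attribution (R1), Zara Cruz is treated as owning Emil Cruz's 24% interest in Pinebrook Partners LP.
Chain via Silverbay Pharma AG (R2): 100% × 35% = 35% of Copperline Services GmbH.
Chain via Crosswind Energy Co. (R2): 59% × 11% = 6.49% of Copperline Services GmbH.
Chain via Pinebrook Partners LP (R2): 24% × 42% = 10.08% of Copperline Services GmbH.
Aggregating (R3): 35% + 6.49% + 10.08% = 51.57%.

51.57%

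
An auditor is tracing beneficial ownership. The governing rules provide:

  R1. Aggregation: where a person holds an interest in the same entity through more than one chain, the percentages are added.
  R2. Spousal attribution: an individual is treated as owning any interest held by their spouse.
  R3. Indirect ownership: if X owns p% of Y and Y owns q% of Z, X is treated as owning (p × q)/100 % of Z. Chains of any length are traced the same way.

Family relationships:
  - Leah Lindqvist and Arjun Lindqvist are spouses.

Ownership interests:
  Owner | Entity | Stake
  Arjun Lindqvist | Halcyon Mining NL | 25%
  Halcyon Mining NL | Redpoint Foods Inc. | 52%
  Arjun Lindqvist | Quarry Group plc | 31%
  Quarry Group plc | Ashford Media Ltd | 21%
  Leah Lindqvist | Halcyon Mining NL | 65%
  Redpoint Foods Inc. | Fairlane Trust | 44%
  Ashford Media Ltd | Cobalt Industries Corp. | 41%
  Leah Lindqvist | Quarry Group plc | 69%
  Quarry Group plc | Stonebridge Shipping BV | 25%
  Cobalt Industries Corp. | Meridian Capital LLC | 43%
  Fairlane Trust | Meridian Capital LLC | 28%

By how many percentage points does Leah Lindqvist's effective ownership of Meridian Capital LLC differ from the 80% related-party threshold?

By spousal attribution (R2), Leah Lindqvist is treated as also owning Arjun Lindqvist's interest in Quarry Group plc, giving 69% + 31% = 100%.
By spousal attribution (R2), Leah Lindqvist is treated as also owning Arjun Lindqvist's interest in Halcyon Mining NL, giving 65% + 25% = 90%.
Chain via Quarry Group plc → Ashford Media Ltd → Cobalt Industries Corp. (R3): 100% × 21% × 41% × 43% = 3.7023% of Meridian Capital LLC.
Chain via Halcyon Mining NL → Redpoint Foods Inc. → Fairlane Trust (R3): 90% × 52% × 44% × 28% = 5.76576% of Meridian Capital LLC.
Aggregating (R1): 3.7023% + 5.76576% = 9.46806%.
9.46806% falls short of the 80% threshold by 70.53194 percentage points.

70.53194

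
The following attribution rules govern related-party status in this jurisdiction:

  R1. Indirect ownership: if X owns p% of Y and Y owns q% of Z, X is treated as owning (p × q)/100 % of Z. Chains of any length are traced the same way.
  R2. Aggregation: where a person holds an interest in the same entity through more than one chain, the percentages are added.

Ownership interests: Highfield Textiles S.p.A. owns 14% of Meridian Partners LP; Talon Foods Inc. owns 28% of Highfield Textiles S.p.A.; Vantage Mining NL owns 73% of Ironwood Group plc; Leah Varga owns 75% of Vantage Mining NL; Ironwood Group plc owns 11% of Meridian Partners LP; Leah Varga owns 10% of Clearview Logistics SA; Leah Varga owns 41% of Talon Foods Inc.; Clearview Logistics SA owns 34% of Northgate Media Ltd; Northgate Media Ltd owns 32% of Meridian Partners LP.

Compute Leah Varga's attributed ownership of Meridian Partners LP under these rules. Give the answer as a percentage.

Chain via Talon Foods Inc. → Highfield Textiles S.p.A. (R1): 41% × 28% × 14% = 1.6072% of Meridian Partners LP.
Chain via Vantage Mining NL → Ironwood Group plc (R1): 75% × 73% × 11% = 6.0225% of Meridian Partners LP.
Chain via Clearview Logistics SA → Northgate Media Ltd (R1): 10% × 34% × 32% = 1.088% of Meridian Partners LP.
Aggregating (R2): 1.6072% + 6.0225% + 1.088% = 8.7177%.

8.7177%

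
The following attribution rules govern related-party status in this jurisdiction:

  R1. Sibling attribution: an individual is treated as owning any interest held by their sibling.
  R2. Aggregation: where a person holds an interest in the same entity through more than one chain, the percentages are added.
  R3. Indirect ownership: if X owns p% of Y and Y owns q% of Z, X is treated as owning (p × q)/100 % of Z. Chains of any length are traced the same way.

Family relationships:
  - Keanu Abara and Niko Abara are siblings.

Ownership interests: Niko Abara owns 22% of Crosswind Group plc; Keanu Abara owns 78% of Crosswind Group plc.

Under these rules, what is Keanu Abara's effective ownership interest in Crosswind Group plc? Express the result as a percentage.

By sibling attribution (R1), Keanu Abara is treated as also owning Niko Abara's interest in Crosswind Group plc, giving 78% + 22% = 100%.
Direct interest in Crosswind Group plc: 100%.

100%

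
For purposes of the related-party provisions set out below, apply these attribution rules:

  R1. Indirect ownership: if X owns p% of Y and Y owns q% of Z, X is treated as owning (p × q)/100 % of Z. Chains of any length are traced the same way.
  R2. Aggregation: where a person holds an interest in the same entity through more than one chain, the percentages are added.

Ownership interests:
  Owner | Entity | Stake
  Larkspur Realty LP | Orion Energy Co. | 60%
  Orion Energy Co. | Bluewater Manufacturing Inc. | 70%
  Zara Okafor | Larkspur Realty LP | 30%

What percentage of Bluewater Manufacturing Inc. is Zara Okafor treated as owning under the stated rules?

12.6%

Chain via Larkspur Realty LP → Orion Energy Co. (R1): 30% × 60% × 70% = 12.6% of Bluewater Manufacturing Inc.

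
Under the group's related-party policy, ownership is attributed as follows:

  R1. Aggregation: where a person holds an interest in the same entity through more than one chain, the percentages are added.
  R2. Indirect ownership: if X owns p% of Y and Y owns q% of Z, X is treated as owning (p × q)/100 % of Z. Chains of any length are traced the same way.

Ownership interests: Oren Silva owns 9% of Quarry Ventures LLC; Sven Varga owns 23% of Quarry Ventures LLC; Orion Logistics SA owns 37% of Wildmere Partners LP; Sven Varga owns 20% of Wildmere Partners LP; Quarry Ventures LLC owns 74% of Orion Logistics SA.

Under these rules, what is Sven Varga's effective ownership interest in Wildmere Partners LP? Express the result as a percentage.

Chain via Quarry Ventures LLC → Orion Logistics SA (R2): 23% × 74% × 37% = 6.2974% of Wildmere Partners LP.
Direct interest in Wildmere Partners LP: 20%.
Aggregating (R1): 6.2974% + 20% = 26.2974%.

26.2974%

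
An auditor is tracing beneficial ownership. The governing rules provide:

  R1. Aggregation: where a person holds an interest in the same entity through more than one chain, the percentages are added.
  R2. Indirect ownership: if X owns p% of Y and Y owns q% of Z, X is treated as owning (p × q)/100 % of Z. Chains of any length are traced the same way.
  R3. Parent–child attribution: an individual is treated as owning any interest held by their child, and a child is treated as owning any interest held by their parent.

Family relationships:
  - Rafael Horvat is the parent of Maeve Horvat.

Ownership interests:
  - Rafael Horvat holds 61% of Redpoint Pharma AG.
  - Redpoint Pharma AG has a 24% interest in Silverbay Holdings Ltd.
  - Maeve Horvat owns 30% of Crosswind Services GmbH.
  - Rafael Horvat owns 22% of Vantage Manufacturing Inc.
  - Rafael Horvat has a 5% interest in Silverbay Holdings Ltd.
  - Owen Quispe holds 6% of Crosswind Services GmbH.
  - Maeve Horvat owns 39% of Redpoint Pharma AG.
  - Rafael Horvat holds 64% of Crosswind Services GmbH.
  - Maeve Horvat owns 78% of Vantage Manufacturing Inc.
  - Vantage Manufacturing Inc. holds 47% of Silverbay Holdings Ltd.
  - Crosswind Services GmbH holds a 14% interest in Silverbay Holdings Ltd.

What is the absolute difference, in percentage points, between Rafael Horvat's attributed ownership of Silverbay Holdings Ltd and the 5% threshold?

By parent–child attribution (R3), Rafael Horvat is treated as also owning Maeve Horvat's interest in Crosswind Services GmbH, giving 64% + 30% = 94%.
By parent–child attribution (R3), Rafael Horvat is treated as also owning Maeve Horvat's interest in Vantage Manufacturing Inc, giving 22% + 78% = 100%.
By parent–child attribution (R3), Rafael Horvat is treated as also owning Maeve Horvat's interest in Redpoint Pharma AG, giving 61% + 39% = 100%.
Chain via Crosswind Services GmbH (R2): 94% × 14% = 13.16% of Silverbay Holdings Ltd.
Chain via Vantage Manufacturing Inc. (R2): 100% × 47% = 47% of Silverbay Holdings Ltd.
Chain via Redpoint Pharma AG (R2): 100% × 24% = 24% of Silverbay Holdings Ltd.
Direct interest in Silverbay Holdings Ltd: 5%.
Aggregating (R1): 13.16% + 47% + 24% + 5% = 89.16%.
89.16% exceeds the 5% threshold by 84.16 percentage points.

84.16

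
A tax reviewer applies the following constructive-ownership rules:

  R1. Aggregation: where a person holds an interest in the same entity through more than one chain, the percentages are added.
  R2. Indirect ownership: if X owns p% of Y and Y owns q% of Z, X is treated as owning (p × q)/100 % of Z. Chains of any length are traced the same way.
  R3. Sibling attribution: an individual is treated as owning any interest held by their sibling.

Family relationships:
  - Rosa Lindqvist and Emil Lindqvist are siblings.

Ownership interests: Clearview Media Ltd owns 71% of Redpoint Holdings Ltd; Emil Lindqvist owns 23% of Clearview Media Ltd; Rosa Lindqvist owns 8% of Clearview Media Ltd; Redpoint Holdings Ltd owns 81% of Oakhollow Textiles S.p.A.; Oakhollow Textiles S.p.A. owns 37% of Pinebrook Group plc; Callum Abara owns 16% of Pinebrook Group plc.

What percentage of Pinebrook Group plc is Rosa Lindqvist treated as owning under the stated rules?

By sibling attribution (R3), Rosa Lindqvist is treated as also owning Emil Lindqvist's interest in Clearview Media Ltd, giving 8% + 23% = 31%.
Chain via Clearview Media Ltd → Redpoint Holdings Ltd → Oakhollow Textiles S.p.A. (R2): 31% × 71% × 81% × 37% = 6.596397% of Pinebrook Group plc.

6.596397%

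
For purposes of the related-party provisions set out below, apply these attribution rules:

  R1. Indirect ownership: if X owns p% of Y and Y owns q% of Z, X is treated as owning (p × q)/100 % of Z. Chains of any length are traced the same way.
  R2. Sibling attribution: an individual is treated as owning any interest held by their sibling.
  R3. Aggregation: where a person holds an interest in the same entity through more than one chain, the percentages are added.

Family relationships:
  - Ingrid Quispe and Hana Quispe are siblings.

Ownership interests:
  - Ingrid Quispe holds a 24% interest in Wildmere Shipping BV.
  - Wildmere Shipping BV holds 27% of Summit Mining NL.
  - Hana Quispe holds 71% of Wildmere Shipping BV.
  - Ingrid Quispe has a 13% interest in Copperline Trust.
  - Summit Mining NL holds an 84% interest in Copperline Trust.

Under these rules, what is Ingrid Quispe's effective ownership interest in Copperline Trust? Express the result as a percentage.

34.546%

By sibling attribution (R2), Ingrid Quispe is treated as also owning Hana Quispe's interest in Wildmere Shipping BV, giving 24% + 71% = 95%.
Chain via Wildmere Shipping BV → Summit Mining NL (R1): 95% × 27% × 84% = 21.546% of Copperline Trust.
Direct interest in Copperline Trust: 13%.
Aggregating (R3): 21.546% + 13% = 34.546%.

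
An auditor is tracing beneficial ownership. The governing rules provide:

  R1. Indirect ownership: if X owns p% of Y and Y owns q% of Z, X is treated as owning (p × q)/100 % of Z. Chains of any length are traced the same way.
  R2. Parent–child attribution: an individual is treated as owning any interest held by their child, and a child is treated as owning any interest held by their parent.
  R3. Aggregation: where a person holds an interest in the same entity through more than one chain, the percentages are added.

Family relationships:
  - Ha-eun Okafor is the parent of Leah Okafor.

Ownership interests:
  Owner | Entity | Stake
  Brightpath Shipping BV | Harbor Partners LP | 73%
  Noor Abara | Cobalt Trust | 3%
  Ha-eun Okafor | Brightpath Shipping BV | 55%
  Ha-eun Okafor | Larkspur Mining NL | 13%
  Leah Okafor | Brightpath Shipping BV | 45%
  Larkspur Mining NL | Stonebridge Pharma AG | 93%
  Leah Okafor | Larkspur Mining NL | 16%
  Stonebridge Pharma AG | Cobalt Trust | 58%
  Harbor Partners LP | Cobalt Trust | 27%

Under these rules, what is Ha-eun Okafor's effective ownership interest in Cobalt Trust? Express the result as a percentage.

By parent–child attribution (R2), Ha-eun Okafor is treated as also owning Leah Okafor's interest in Larkspur Mining NL, giving 13% + 16% = 29%.
By parent–child attribution (R2), Ha-eun Okafor is treated as also owning Leah Okafor's interest in Brightpath Shipping BV, giving 55% + 45% = 100%.
Chain via Larkspur Mining NL → Stonebridge Pharma AG (R1): 29% × 93% × 58% = 15.6426% of Cobalt Trust.
Chain via Brightpath Shipping BV → Harbor Partners LP (R1): 100% × 73% × 27% = 19.71% of Cobalt Trust.
Aggregating (R3): 15.6426% + 19.71% = 35.3526%.

35.3526%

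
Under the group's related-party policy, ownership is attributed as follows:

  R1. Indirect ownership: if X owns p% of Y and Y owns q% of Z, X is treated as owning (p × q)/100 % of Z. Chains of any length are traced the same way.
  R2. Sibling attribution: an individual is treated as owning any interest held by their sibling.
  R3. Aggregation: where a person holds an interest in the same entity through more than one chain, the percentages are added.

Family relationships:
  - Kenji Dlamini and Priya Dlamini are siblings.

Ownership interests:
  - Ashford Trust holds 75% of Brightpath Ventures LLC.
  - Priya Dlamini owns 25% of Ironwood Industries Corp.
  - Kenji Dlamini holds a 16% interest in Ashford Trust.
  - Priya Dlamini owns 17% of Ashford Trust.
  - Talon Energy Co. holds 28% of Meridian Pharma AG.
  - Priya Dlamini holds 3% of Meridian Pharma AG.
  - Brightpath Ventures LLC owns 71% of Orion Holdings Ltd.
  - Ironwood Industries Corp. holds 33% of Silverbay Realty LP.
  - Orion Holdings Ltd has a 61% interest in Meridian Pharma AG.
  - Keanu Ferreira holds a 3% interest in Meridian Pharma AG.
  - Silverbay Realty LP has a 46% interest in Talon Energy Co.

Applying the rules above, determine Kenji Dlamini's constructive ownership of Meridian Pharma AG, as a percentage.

By sibling attribution (R2), Kenji Dlamini is treated as also owning Priya Dlamini's interest in Ashford Trust, giving 16% + 17% = 33%.
By sibling attribution (R2), Kenji Dlamini is treated as owning Priya Dlamini's 25% interest in Ironwood Industries Corp.
By sibling attribution (R2), Kenji Dlamini is treated as owning Priya Dlamini's 3% interest in Meridian Pharma AG.
Chain via Ashford Trust → Brightpath Ventures LLC → Orion Holdings Ltd (R1): 33% × 75% × 71% × 61% = 10.719225% of Meridian Pharma AG.
Chain via Ironwood Industries Corp. → Silverbay Realty LP → Talon Energy Co. (R1): 25% × 33% × 46% × 28% = 1.0626% of Meridian Pharma AG.
Direct interest in Meridian Pharma AG: 3%.
Aggregating (R3): 10.719225% + 1.0626% + 3% = 14.781825%.

14.781825%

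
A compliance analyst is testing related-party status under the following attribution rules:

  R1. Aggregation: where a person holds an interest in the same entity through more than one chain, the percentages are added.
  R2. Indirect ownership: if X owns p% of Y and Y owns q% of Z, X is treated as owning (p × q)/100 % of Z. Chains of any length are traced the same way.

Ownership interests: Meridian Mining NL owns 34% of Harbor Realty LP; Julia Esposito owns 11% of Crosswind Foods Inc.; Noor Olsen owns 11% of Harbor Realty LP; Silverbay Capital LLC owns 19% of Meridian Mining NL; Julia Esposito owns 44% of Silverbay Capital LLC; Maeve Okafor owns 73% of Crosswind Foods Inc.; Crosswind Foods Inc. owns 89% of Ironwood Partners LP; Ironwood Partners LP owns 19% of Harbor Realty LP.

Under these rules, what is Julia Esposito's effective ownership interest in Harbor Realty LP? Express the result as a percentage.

4.7025%

Chain via Silverbay Capital LLC → Meridian Mining NL (R2): 44% × 19% × 34% = 2.8424% of Harbor Realty LP.
Chain via Crosswind Foods Inc. → Ironwood Partners LP (R2): 11% × 89% × 19% = 1.8601% of Harbor Realty LP.
Aggregating (R1): 2.8424% + 1.8601% = 4.7025%.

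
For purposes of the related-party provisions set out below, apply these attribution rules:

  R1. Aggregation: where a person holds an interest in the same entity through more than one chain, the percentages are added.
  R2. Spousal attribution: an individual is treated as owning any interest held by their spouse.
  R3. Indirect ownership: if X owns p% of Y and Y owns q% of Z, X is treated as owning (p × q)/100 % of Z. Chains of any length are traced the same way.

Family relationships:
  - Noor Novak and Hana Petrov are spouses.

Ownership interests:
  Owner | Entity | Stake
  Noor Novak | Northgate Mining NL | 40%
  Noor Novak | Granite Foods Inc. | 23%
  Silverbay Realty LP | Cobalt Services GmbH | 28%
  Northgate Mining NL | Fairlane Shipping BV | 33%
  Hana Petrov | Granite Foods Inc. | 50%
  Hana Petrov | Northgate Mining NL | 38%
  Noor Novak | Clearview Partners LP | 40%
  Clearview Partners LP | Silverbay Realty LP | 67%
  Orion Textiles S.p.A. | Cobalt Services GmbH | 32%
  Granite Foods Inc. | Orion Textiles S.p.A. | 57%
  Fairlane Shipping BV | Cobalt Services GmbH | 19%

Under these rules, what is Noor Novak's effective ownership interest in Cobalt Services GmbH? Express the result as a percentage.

25.7098%

By spousal attribution (R2), Noor Novak is treated as also owning Hana Petrov's interest in Northgate Mining NL, giving 40% + 38% = 78%.
By spousal attribution (R2), Noor Novak is treated as also owning Hana Petrov's interest in Granite Foods Inc, giving 23% + 50% = 73%.
Chain via Northgate Mining NL → Fairlane Shipping BV (R3): 78% × 33% × 19% = 4.8906% of Cobalt Services GmbH.
Chain via Granite Foods Inc. → Orion Textiles S.p.A. (R3): 73% × 57% × 32% = 13.3152% of Cobalt Services GmbH.
Chain via Clearview Partners LP → Silverbay Realty LP (R3): 40% × 67% × 28% = 7.504% of Cobalt Services GmbH.
Aggregating (R1): 4.8906% + 13.3152% + 7.504% = 25.7098%.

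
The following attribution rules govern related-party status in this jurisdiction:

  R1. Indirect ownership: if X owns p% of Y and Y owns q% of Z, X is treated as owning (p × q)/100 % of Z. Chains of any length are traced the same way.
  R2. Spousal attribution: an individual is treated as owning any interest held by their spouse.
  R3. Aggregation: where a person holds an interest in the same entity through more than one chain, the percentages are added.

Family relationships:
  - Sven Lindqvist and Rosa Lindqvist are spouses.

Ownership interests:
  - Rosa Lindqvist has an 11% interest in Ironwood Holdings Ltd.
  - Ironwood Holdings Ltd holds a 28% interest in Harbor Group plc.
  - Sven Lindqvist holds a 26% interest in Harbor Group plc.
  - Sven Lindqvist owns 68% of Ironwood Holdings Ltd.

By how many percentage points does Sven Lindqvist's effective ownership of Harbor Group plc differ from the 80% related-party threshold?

31.88

By spousal attribution (R2), Sven Lindqvist is treated as also owning Rosa Lindqvist's interest in Ironwood Holdings Ltd, giving 68% + 11% = 79%.
Chain via Ironwood Holdings Ltd (R1): 79% × 28% = 22.12% of Harbor Group plc.
Direct interest in Harbor Group plc: 26%.
Aggregating (R3): 22.12% + 26% = 48.12%.
48.12% falls short of the 80% threshold by 31.88 percentage points.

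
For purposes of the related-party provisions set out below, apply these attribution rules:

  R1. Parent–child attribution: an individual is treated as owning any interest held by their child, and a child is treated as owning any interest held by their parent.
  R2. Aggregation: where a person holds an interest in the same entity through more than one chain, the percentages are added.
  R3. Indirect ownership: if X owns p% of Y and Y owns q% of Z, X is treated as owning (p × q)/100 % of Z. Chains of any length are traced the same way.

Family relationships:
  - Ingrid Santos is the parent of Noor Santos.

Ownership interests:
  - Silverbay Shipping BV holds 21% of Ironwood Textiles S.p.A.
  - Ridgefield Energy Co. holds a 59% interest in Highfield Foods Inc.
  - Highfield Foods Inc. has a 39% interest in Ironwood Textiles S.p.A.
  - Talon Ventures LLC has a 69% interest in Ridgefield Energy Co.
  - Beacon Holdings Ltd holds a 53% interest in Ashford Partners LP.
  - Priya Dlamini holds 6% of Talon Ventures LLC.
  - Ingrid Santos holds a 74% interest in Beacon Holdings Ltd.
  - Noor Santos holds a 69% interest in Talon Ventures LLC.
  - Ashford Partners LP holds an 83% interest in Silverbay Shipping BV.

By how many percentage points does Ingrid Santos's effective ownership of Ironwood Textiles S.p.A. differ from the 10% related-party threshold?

By parent–child attribution (R1), Ingrid Santos is treated as owning Noor Santos's 69% interest in Talon Ventures LLC.
Chain via Beacon Holdings Ltd → Ashford Partners LP → Silverbay Shipping BV (R3): 74% × 53% × 83% × 21% = 6.836046% of Ironwood Textiles S.p.A.
Chain via Talon Ventures LLC → Ridgefield Energy Co. → Highfield Foods Inc. (R3): 69% × 69% × 59% × 39% = 10.955061% of Ironwood Textiles S.p.A.
Aggregating (R2): 6.836046% + 10.955061% = 17.791107%.
17.791107% exceeds the 10% threshold by 7.791107 percentage points.

7.791107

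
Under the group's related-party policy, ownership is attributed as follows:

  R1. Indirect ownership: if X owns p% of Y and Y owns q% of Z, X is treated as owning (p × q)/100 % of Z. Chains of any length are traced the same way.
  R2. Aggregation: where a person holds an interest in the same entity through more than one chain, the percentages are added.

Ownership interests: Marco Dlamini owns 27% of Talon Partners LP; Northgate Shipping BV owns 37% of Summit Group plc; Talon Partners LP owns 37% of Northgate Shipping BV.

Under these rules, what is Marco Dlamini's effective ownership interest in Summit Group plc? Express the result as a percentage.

Chain via Talon Partners LP → Northgate Shipping BV (R1): 27% × 37% × 37% = 3.6963% of Summit Group plc.

3.6963%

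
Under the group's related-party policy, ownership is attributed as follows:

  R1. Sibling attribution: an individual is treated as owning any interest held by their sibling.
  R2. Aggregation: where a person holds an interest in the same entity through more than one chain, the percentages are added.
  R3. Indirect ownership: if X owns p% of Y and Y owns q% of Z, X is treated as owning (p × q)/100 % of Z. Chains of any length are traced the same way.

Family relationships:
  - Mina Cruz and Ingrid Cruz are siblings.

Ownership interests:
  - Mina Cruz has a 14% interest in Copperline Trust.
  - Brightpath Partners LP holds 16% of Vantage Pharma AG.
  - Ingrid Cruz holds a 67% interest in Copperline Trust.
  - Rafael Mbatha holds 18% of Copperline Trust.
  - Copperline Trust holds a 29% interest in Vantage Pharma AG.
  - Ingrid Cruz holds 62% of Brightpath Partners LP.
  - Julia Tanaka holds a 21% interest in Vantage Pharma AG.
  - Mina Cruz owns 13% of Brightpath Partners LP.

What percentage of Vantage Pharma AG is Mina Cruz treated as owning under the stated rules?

35.49%

By sibling attribution (R1), Mina Cruz is treated as also owning Ingrid Cruz's interest in Copperline Trust, giving 14% + 67% = 81%.
By sibling attribution (R1), Mina Cruz is treated as also owning Ingrid Cruz's interest in Brightpath Partners LP, giving 13% + 62% = 75%.
Chain via Copperline Trust (R3): 81% × 29% = 23.49% of Vantage Pharma AG.
Chain via Brightpath Partners LP (R3): 75% × 16% = 12% of Vantage Pharma AG.
Aggregating (R2): 23.49% + 12% = 35.49%.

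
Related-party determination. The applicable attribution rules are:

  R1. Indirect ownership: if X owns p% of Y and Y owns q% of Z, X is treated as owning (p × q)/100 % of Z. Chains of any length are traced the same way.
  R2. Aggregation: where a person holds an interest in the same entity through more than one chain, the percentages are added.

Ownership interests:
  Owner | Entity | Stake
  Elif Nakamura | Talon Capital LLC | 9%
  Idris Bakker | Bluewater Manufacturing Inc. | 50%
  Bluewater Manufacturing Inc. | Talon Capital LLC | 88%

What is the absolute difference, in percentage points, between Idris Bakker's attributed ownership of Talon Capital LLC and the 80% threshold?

36

Chain via Bluewater Manufacturing Inc. (R1): 50% × 88% = 44% of Talon Capital LLC.
44% falls short of the 80% threshold by 36 percentage points.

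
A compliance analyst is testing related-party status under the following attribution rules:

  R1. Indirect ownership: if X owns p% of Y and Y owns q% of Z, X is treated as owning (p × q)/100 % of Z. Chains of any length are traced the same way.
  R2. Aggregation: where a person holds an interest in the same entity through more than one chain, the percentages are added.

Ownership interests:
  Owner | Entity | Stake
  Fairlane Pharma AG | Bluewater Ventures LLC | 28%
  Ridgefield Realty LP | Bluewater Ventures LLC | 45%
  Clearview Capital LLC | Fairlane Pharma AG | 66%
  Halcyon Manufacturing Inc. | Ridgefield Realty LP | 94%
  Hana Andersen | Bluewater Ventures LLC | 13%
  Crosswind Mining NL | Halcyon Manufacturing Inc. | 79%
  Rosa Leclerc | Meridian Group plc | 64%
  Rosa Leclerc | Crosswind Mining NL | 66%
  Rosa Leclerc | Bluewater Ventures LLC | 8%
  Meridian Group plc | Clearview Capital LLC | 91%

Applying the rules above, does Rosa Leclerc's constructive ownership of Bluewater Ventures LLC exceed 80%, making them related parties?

No

Chain via Meridian Group plc → Clearview Capital LLC → Fairlane Pharma AG (R1): 64% × 91% × 66% × 28% = 10.762752% of Bluewater Ventures LLC.
Chain via Crosswind Mining NL → Halcyon Manufacturing Inc. → Ridgefield Realty LP (R1): 66% × 79% × 94% × 45% = 22.05522% of Bluewater Ventures LLC.
Direct interest in Bluewater Ventures LLC: 8%.
Aggregating (R2): 10.762752% + 22.05522% + 8% = 40.817972%.
40.817972% does not exceed the 80% threshold, so Rosa is not a related party to Bluewater Ventures LLC.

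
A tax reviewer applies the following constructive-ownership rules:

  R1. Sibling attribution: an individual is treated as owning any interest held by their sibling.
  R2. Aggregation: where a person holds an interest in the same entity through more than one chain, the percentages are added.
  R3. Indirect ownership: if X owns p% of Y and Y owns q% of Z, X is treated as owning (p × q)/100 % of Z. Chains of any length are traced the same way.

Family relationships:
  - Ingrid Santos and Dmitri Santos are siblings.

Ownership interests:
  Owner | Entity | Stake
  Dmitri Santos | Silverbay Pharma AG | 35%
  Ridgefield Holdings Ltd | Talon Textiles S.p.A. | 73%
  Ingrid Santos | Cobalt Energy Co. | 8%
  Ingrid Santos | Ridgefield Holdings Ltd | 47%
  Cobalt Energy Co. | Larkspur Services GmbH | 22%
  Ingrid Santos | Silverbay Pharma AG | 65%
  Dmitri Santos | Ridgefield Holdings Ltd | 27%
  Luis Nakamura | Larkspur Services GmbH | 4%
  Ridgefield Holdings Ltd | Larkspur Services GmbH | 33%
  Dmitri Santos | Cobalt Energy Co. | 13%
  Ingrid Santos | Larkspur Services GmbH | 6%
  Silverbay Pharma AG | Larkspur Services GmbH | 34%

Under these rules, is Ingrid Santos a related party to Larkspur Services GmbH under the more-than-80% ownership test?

By sibling attribution (R1), Ingrid Santos is treated as also owning Dmitri Santos's interest in Silverbay Pharma AG, giving 65% + 35% = 100%.
By sibling attribution (R1), Ingrid Santos is treated as also owning Dmitri Santos's interest in Cobalt Energy Co, giving 8% + 13% = 21%.
By sibling attribution (R1), Ingrid Santos is treated as also owning Dmitri Santos's interest in Ridgefield Holdings Ltd, giving 47% + 27% = 74%.
Chain via Silverbay Pharma AG (R3): 100% × 34% = 34% of Larkspur Services GmbH.
Chain via Cobalt Energy Co. (R3): 21% × 22% = 4.62% of Larkspur Services GmbH.
Chain via Ridgefield Holdings Ltd (R3): 74% × 33% = 24.42% of Larkspur Services GmbH.
Direct interest in Larkspur Services GmbH: 6%.
Aggregating (R2): 34% + 4.62% + 24.42% + 6% = 69.04%.
69.04% does not exceed the 80% threshold, so Ingrid is not a related party to Larkspur Services GmbH.

No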